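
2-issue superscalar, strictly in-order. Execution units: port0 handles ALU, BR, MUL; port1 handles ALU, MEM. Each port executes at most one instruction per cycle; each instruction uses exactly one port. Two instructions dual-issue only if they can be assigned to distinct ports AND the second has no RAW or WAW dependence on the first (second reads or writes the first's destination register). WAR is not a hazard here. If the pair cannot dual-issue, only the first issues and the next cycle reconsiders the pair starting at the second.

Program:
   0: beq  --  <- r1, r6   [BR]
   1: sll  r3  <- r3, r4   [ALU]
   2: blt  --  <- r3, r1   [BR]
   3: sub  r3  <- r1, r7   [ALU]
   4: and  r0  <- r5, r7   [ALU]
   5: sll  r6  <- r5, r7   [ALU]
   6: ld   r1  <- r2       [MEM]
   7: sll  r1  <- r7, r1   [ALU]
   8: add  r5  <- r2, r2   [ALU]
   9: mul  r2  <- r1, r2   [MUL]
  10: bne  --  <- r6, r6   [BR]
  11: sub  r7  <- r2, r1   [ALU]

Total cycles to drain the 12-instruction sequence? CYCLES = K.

0. beq sll @i0/i1  | dual
1. blt sub @i2/i3  | dual
2. and sll @i4/i5  | dual
3. ld @i6  | RAW+WAW r1
4. sll add @i7/i8  | dual
5. mul @i9  | no-port MUL/BR
6. bne sub @i10/i11  | dual

CYCLES = 7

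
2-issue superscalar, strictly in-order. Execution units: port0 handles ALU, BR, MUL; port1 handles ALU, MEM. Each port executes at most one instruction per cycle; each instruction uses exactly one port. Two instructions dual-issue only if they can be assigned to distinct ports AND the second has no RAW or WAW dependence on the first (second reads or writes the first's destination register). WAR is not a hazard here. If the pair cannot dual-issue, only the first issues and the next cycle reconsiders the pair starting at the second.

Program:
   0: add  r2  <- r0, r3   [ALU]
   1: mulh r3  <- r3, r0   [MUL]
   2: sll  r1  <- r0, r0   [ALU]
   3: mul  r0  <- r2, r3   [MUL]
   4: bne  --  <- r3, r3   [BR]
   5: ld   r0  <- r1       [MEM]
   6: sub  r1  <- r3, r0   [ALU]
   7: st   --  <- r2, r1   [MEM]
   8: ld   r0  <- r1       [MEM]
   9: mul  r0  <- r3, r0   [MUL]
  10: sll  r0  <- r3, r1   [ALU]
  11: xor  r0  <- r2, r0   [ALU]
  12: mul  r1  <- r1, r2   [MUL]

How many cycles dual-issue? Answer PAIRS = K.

0. add.ALU/mulh.MUL @i0&i1  | dual
1. sll.ALU/mul.MUL @i2&i3  | dual
2. bne.BR/ld.MEM @i4&i5  | dual
3. sub.ALU @i6  | RAW r1
4. st.MEM @i7  | no-port MEM/MEM
5. ld.MEM @i8  | RAW+WAW r0
6. mul.MUL @i9  | WAW r0
7. sll.ALU @i10  | RAW+WAW r0
8. xor.ALU/mul.MUL @i11&i12  | dual

PAIRS = 4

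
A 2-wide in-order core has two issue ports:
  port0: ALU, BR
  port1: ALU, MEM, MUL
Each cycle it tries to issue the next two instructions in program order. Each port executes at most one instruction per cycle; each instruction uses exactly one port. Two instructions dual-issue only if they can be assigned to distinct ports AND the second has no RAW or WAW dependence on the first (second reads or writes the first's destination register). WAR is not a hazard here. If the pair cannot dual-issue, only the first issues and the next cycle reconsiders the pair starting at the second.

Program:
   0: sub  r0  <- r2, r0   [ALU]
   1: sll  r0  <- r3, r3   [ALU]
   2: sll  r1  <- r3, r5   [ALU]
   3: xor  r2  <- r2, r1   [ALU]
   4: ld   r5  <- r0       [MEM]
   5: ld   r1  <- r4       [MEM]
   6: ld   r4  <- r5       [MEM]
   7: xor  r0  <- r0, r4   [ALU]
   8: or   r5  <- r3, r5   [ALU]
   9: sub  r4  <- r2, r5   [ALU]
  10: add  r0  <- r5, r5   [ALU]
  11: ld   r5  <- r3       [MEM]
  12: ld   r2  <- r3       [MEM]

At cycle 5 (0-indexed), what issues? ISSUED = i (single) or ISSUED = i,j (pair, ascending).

t=0 i0:sub.ALU ; WAW r0
t=1 i1/i2:sll.ALU/sll.ALU ; dual
t=2 i3/i4:xor.ALU/ld.MEM ; dual
t=3 i5:ld.MEM ; no-port MEM/MEM
t=4 i6:ld.MEM ; RAW r4
t=5 i7/i8:xor.ALU/or.ALU ; dual
t=6 i9/i10:sub.ALU/add.ALU ; dual
t=7 i11:ld.MEM ; no-port MEM/MEM
t=8 i12:ld.MEM ; tail

ISSUED = 7,8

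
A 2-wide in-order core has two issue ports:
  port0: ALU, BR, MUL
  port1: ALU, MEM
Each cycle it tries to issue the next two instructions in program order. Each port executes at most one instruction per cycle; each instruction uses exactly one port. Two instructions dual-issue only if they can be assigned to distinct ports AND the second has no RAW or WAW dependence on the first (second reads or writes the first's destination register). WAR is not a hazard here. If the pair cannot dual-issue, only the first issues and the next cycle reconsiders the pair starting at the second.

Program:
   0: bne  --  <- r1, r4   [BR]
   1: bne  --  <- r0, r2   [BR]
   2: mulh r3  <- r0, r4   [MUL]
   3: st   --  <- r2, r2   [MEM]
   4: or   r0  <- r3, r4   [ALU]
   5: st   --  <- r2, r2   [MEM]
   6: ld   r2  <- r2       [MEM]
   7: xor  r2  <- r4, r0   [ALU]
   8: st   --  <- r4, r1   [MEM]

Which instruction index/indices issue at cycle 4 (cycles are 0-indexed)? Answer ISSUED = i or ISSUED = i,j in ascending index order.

ISSUED = 6

t=0 i0:bne ; no-port BR/BR
t=1 i1:bne ; no-port BR/MUL
t=2 i2+i3:mulh+st ; 2-wide
t=3 i4+i5:or+st ; 2-wide
t=4 i6:ld ; WAW r2
t=5 i7+i8:xor+st ; 2-wide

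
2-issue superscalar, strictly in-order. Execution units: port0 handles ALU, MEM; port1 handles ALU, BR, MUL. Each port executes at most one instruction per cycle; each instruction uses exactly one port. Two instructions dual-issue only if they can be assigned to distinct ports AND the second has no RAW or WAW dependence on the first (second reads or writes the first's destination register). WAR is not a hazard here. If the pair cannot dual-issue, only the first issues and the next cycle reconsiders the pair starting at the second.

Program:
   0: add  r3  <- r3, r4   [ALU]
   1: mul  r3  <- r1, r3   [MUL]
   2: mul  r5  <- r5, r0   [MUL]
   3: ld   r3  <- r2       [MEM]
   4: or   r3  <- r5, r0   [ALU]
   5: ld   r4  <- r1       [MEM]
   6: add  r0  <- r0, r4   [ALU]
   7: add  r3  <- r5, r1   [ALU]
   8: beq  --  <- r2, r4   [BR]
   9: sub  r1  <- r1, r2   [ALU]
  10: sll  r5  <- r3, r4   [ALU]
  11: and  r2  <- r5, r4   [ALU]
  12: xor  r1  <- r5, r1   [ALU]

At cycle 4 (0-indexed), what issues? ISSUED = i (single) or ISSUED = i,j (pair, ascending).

ISSUED = 6,7

c0: i0 add  RAW+WAW r3
c1: i1 mul  no-port MUL/MUL
c2: i2+i3 mul ld  pair
c3: i4+i5 or ld  pair
c4: i6+i7 add add  pair
c5: i8+i9 beq sub  pair
c6: i10 sll  RAW r5
c7: i11+i12 and xor  pair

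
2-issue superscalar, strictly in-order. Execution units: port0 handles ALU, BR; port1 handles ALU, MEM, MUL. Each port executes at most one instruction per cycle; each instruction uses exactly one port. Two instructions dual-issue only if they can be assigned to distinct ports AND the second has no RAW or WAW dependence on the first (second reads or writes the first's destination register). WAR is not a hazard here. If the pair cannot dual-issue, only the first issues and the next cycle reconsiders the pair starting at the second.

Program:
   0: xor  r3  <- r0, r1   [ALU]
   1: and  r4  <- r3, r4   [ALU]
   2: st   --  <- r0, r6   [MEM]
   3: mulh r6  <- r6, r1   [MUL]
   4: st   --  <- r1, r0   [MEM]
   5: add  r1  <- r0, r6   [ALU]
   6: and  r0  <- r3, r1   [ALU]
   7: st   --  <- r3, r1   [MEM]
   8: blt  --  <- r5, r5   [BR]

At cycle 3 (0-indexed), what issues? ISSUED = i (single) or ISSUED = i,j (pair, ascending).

ISSUED = 4,5

  cy0 -> i0 (xor.ALU) RAW r3
  cy1 -> i1+i2 (and.ALU;st.MEM) dual
  cy2 -> i3 (mulh.MUL) no-port MUL/MEM
  cy3 -> i4+i5 (st.MEM;add.ALU) dual
  cy4 -> i6+i7 (and.ALU;st.MEM) dual
  cy5 -> i8 (blt.BR) tail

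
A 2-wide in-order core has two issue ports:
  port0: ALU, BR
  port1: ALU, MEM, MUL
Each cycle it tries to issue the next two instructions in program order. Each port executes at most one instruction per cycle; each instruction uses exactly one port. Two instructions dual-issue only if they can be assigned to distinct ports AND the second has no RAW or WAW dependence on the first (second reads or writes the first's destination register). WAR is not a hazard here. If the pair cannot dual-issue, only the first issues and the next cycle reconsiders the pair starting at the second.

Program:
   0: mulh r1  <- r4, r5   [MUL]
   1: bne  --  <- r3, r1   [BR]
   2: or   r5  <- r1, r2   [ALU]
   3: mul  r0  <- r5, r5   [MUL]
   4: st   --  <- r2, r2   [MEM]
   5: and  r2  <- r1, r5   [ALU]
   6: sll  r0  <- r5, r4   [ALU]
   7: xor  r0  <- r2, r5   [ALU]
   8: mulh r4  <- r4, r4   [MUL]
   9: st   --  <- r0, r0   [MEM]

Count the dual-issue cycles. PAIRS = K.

  cy0 -> i0 (mulh.MUL) RAW r1
  cy1 -> i1,i2 (bne.BR;or.ALU) 2-wide
  cy2 -> i3 (mul.MUL) no-port MUL/MEM
  cy3 -> i4,i5 (st.MEM;and.ALU) 2-wide
  cy4 -> i6 (sll.ALU) WAW r0
  cy5 -> i7,i8 (xor.ALU;mulh.MUL) 2-wide
  cy6 -> i9 (st.MEM) tail

PAIRS = 3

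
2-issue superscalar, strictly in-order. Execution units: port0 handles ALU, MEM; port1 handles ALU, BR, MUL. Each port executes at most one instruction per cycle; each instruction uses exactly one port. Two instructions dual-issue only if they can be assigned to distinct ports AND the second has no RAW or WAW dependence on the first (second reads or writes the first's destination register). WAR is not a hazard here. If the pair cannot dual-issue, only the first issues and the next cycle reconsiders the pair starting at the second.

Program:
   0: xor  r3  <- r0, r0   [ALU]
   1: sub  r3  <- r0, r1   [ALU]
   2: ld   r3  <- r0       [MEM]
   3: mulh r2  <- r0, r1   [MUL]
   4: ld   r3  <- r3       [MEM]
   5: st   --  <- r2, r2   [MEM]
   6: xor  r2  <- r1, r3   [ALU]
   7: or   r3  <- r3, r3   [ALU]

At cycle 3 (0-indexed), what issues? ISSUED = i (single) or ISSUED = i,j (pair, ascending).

ISSUED = 4

t=0 i0:xor.ALU ; WAW r3
t=1 i1:sub.ALU ; WAW r3
t=2 i2&i3:ld.MEM;mulh.MUL ; pair
t=3 i4:ld.MEM ; no-port MEM/MEM
t=4 i5&i6:st.MEM;xor.ALU ; pair
t=5 i7:or.ALU ; tail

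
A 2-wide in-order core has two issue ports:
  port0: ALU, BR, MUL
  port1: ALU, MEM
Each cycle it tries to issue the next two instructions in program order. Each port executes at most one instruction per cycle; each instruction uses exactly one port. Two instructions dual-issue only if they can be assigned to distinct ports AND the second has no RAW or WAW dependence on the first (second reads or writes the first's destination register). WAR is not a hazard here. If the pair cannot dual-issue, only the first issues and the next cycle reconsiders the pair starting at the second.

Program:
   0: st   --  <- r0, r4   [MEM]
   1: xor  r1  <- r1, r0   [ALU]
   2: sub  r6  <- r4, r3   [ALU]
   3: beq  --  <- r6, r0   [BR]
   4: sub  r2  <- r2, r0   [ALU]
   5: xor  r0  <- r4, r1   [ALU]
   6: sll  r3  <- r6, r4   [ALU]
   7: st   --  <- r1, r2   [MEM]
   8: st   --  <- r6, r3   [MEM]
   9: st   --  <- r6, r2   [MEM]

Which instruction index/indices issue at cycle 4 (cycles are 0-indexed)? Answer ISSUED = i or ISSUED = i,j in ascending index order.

ISSUED = 7

0. st.MEM+xor.ALU @i0/i1  | dual
1. sub.ALU @i2  | RAW r6
2. beq.BR+sub.ALU @i3/i4  | dual
3. xor.ALU+sll.ALU @i5/i6  | dual
4. st.MEM @i7  | no-port MEM/MEM
5. st.MEM @i8  | no-port MEM/MEM
6. st.MEM @i9  | tail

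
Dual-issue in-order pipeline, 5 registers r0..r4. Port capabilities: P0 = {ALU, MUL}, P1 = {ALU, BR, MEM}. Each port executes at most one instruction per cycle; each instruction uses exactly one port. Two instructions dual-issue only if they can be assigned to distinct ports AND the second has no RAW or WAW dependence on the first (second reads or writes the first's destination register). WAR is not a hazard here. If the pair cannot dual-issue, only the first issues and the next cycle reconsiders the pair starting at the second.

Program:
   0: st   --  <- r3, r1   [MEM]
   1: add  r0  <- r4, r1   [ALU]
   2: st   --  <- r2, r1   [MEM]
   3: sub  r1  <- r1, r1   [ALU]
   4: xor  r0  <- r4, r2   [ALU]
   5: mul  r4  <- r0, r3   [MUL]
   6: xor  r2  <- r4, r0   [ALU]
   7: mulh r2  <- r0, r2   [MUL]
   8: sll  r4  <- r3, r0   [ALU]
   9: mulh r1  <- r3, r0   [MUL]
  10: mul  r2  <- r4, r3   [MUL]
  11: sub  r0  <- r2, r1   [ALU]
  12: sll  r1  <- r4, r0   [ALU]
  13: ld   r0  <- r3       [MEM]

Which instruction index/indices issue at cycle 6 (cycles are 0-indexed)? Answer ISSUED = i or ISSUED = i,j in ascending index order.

ISSUED = 9

#0 head=0: st.MEM+add.ALU i0&i1 2-wide
#1 head=2: st.MEM+sub.ALU i2&i3 2-wide
#2 head=4: xor.ALU i4 RAW r0
#3 head=5: mul.MUL i5 RAW r4
#4 head=6: xor.ALU i6 RAW+WAW r2
#5 head=7: mulh.MUL+sll.ALU i7&i8 2-wide
#6 head=9: mulh.MUL i9 no-port MUL/MUL
#7 head=10: mul.MUL i10 RAW r2
#8 head=11: sub.ALU i11 RAW r0
#9 head=12: sll.ALU+ld.MEM i12&i13 2-wide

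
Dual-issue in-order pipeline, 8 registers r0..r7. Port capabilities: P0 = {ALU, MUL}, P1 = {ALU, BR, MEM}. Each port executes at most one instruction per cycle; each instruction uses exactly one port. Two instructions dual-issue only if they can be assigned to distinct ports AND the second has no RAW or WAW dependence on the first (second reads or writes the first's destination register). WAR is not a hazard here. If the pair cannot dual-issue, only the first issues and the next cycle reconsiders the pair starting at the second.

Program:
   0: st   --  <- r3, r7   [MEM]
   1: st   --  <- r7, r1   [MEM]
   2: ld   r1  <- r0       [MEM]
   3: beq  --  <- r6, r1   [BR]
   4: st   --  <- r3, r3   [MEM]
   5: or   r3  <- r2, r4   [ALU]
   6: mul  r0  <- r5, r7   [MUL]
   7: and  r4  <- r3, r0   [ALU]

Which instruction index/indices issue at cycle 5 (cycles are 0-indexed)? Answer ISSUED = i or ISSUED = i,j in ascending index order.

0. st.MEM @i0  | no-port MEM/MEM
1. st.MEM @i1  | no-port MEM/MEM
2. ld.MEM @i2  | no-port MEM/BR
3. beq.BR @i3  | no-port BR/MEM
4. st.MEM or.ALU @i4/i5  | pair
5. mul.MUL @i6  | RAW r0
6. and.ALU @i7  | tail

ISSUED = 6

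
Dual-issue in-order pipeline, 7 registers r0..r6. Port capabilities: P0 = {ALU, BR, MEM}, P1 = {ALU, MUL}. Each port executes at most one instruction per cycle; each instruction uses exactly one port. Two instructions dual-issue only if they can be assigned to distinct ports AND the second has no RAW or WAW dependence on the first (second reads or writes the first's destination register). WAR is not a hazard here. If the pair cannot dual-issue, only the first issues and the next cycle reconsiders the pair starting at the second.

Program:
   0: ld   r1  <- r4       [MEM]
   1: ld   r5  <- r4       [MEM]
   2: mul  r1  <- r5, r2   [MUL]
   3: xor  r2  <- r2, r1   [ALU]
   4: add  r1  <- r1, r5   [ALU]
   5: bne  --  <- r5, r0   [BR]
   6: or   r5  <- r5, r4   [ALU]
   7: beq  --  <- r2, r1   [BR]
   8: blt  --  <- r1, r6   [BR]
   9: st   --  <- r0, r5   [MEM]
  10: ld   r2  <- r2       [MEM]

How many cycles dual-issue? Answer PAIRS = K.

#0 head=0: ld.MEM i0 no-port MEM/MEM
#1 head=1: ld.MEM i1 RAW r5
#2 head=2: mul.MUL i2 RAW r1
#3 head=3: xor.ALU+add.ALU i3,i4 2-wide
#4 head=5: bne.BR+or.ALU i5,i6 2-wide
#5 head=7: beq.BR i7 no-port BR/BR
#6 head=8: blt.BR i8 no-port BR/MEM
#7 head=9: st.MEM i9 no-port MEM/MEM
#8 head=10: ld.MEM i10 tail

PAIRS = 2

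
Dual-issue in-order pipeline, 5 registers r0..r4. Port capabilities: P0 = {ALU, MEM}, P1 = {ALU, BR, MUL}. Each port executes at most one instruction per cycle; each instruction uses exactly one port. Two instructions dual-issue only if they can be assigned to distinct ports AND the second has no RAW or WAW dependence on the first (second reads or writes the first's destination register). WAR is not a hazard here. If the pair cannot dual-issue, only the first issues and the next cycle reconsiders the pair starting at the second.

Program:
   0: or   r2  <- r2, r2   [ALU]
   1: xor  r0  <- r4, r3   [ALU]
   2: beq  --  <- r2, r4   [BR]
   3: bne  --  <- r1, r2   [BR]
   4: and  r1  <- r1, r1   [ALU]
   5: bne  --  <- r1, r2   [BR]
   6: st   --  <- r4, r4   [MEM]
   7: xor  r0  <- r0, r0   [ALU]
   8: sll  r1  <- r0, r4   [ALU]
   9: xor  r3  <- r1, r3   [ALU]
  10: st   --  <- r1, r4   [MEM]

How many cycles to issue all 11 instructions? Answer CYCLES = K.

0. or.ALU+xor.ALU @i0&i1  | dual
1. beq.BR @i2  | no-port BR/BR
2. bne.BR+and.ALU @i3&i4  | dual
3. bne.BR+st.MEM @i5&i6  | dual
4. xor.ALU @i7  | RAW r0
5. sll.ALU @i8  | RAW r1
6. xor.ALU+st.MEM @i9&i10  | dual

CYCLES = 7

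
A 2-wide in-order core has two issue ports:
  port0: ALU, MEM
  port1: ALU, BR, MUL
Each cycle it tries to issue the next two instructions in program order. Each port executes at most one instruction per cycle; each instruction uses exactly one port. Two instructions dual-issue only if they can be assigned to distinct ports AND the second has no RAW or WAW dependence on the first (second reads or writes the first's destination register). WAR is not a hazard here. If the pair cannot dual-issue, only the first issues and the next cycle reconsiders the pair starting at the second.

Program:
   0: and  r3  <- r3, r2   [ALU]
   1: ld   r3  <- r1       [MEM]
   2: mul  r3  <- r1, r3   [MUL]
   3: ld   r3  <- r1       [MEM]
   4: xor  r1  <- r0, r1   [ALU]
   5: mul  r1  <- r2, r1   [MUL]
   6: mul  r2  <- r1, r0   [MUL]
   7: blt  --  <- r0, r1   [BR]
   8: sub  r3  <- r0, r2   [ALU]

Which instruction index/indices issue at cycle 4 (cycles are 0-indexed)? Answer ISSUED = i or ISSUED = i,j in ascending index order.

ISSUED = 5

  cy0 -> i0 (and.ALU) WAW r3
  cy1 -> i1 (ld.MEM) RAW+WAW r3
  cy2 -> i2 (mul.MUL) WAW r3
  cy3 -> i3+i4 (ld.MEM/xor.ALU) pair
  cy4 -> i5 (mul.MUL) no-port MUL/MUL
  cy5 -> i6 (mul.MUL) no-port MUL/BR
  cy6 -> i7+i8 (blt.BR/sub.ALU) pair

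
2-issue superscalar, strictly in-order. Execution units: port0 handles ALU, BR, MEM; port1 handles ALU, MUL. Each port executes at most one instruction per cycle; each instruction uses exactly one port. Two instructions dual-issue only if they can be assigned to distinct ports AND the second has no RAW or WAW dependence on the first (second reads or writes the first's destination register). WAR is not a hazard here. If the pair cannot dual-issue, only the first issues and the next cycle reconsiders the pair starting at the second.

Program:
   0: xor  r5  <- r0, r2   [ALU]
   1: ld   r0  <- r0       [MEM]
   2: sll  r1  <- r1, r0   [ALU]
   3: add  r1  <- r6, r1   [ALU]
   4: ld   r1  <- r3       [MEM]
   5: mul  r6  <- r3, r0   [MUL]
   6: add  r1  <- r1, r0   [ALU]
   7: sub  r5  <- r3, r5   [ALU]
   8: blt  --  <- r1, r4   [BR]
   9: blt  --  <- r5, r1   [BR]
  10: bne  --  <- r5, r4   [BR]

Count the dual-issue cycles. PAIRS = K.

PAIRS = 3

c0: i0/i1 xor ld  dual
c1: i2 sll  RAW+WAW r1
c2: i3 add  WAW r1
c3: i4/i5 ld mul  dual
c4: i6/i7 add sub  dual
c5: i8 blt  no-port BR/BR
c6: i9 blt  no-port BR/BR
c7: i10 bne  tail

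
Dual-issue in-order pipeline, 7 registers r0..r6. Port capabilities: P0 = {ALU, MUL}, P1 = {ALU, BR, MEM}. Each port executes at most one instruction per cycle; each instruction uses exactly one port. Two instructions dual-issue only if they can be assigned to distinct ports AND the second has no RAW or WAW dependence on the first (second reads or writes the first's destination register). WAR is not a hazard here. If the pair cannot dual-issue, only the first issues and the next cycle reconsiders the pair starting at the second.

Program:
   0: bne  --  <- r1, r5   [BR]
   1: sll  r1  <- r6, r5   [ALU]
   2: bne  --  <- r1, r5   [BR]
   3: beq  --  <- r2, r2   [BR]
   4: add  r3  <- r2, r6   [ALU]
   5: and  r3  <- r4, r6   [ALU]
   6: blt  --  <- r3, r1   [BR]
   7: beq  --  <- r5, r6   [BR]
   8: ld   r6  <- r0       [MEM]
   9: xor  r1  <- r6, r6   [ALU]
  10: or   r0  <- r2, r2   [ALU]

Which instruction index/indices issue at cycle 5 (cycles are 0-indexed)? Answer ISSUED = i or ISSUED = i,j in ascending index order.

ISSUED = 7

0. bne sll @i0/i1  | pair
1. bne @i2  | no-port BR/BR
2. beq add @i3/i4  | pair
3. and @i5  | RAW r3
4. blt @i6  | no-port BR/BR
5. beq @i7  | no-port BR/MEM
6. ld @i8  | RAW r6
7. xor or @i9/i10  | pair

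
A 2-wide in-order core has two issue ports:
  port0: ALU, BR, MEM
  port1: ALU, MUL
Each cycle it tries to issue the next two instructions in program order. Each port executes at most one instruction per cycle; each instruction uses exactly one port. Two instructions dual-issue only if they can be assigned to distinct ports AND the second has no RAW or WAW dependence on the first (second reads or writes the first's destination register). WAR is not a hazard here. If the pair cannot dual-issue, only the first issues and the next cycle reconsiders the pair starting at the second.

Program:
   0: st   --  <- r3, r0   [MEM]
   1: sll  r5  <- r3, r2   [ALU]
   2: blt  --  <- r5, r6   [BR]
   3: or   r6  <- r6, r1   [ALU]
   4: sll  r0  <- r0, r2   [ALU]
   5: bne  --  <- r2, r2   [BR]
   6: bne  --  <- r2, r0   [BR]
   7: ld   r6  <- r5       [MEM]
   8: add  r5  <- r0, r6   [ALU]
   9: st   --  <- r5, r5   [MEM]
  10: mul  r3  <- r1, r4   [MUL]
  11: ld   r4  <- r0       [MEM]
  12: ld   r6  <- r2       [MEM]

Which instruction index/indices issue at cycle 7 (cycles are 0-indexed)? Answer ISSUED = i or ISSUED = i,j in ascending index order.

ISSUED = 11

[0] i0+i1  st;sll  -- pair
[1] i2+i3  blt;or  -- pair
[2] i4+i5  sll;bne  -- pair
[3] i6  bne  -- no-port BR/MEM
[4] i7  ld  -- RAW r6
[5] i8  add  -- RAW r5
[6] i9+i10  st;mul  -- pair
[7] i11  ld  -- no-port MEM/MEM
[8] i12  ld  -- tail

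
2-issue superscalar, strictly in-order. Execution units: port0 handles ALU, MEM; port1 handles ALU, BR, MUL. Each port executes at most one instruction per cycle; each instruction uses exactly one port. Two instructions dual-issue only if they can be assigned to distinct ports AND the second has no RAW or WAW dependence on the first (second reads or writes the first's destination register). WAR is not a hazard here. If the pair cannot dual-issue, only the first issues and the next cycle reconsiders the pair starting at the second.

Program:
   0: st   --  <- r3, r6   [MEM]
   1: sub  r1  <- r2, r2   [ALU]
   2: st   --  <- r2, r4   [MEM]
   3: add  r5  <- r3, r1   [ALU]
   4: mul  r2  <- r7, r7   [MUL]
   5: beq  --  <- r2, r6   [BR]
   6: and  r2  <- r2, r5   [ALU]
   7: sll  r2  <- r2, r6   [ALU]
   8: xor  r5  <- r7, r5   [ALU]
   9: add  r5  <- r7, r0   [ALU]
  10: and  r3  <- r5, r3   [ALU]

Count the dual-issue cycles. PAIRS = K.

c0: i0+i1 st;sub  dual
c1: i2+i3 st;add  dual
c2: i4 mul  no-port MUL/BR
c3: i5+i6 beq;and  dual
c4: i7+i8 sll;xor  dual
c5: i9 add  RAW r5
c6: i10 and  tail

PAIRS = 4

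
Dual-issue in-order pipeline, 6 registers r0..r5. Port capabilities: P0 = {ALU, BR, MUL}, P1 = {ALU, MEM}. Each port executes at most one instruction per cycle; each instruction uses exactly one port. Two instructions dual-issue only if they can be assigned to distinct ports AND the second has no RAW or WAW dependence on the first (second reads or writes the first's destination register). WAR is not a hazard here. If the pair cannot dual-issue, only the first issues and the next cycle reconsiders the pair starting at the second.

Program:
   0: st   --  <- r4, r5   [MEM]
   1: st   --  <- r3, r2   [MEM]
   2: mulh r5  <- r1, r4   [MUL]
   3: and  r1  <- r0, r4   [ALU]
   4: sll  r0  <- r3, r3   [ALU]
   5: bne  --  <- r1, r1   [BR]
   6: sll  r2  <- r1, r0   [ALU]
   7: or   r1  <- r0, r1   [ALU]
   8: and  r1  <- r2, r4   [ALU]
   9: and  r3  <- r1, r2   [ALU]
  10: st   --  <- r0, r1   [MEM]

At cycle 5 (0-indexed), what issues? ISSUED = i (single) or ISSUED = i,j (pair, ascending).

ISSUED = 8

t=0 i0:st ; no-port MEM/MEM
t=1 i1,i2:st/mulh ; 2-wide
t=2 i3,i4:and/sll ; 2-wide
t=3 i5,i6:bne/sll ; 2-wide
t=4 i7:or ; WAW r1
t=5 i8:and ; RAW r1
t=6 i9,i10:and/st ; 2-wide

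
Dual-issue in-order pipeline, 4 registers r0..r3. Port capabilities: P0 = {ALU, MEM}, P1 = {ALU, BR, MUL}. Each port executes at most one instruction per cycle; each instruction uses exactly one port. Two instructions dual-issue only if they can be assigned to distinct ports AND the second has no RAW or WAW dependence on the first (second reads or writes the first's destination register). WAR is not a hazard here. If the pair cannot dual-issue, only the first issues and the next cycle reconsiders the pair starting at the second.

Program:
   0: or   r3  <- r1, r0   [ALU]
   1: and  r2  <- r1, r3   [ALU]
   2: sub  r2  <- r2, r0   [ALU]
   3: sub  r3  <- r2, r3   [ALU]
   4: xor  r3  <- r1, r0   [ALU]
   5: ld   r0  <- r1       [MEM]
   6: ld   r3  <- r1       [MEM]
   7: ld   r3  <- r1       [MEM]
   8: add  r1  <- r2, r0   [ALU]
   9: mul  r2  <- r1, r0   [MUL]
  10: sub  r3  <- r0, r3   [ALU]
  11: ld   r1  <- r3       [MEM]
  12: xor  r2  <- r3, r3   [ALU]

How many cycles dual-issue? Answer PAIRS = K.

PAIRS = 4

c0: i0 or.ALU  RAW r3
c1: i1 and.ALU  RAW+WAW r2
c2: i2 sub.ALU  RAW r2
c3: i3 sub.ALU  WAW r3
c4: i4,i5 xor.ALU+ld.MEM  pair
c5: i6 ld.MEM  no-port MEM/MEM
c6: i7,i8 ld.MEM+add.ALU  pair
c7: i9,i10 mul.MUL+sub.ALU  pair
c8: i11,i12 ld.MEM+xor.ALU  pair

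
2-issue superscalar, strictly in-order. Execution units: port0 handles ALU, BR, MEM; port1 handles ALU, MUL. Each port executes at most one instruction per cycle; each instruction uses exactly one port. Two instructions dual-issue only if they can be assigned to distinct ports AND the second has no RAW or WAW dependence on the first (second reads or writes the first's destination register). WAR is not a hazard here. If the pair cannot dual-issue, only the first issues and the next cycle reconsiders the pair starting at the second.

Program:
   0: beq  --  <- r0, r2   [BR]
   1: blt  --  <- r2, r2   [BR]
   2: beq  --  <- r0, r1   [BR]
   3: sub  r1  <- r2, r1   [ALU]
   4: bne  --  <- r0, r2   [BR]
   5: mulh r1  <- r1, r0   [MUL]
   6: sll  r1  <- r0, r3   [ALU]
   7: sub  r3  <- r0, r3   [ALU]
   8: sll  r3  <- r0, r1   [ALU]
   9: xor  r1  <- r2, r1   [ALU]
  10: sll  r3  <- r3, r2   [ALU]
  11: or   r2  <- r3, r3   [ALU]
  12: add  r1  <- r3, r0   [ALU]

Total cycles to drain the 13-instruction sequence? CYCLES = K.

CYCLES = 8

0. beq.BR @i0  | no-port BR/BR
1. blt.BR @i1  | no-port BR/BR
2. beq.BR/sub.ALU @i2,i3  | pair
3. bne.BR/mulh.MUL @i4,i5  | pair
4. sll.ALU/sub.ALU @i6,i7  | pair
5. sll.ALU/xor.ALU @i8,i9  | pair
6. sll.ALU @i10  | RAW r3
7. or.ALU/add.ALU @i11,i12  | pair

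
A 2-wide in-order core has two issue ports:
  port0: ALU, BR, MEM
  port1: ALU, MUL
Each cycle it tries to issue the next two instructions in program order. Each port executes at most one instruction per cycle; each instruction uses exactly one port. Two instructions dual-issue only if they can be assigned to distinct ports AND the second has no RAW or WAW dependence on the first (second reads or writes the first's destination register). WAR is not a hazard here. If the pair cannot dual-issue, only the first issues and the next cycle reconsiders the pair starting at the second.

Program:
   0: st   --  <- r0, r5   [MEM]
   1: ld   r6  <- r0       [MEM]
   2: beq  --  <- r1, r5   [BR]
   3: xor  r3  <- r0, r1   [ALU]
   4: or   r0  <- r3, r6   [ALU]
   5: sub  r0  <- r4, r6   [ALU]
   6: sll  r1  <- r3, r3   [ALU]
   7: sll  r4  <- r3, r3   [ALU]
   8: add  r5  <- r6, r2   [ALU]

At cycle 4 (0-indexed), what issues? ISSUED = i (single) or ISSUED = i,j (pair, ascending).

[0] i0  st.MEM  -- no-port MEM/MEM
[1] i1  ld.MEM  -- no-port MEM/BR
[2] i2+i3  beq.BR/xor.ALU  -- pair
[3] i4  or.ALU  -- WAW r0
[4] i5+i6  sub.ALU/sll.ALU  -- pair
[5] i7+i8  sll.ALU/add.ALU  -- pair

ISSUED = 5,6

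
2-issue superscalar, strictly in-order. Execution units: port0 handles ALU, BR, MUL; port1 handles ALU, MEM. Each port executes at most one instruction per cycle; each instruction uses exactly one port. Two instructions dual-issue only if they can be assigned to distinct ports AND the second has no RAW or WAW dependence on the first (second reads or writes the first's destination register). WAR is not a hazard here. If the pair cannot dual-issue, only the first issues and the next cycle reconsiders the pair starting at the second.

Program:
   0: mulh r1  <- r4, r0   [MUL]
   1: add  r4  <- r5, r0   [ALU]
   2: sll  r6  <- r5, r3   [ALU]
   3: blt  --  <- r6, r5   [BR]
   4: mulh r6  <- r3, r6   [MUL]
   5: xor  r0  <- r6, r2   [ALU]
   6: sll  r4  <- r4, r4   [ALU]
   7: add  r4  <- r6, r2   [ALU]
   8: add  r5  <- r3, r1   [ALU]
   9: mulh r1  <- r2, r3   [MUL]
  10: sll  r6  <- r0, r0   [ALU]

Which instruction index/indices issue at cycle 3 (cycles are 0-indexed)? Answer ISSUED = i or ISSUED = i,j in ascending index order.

c0: i0/i1 mulh.MUL/add.ALU  dual
c1: i2 sll.ALU  RAW r6
c2: i3 blt.BR  no-port BR/MUL
c3: i4 mulh.MUL  RAW r6
c4: i5/i6 xor.ALU/sll.ALU  dual
c5: i7/i8 add.ALU/add.ALU  dual
c6: i9/i10 mulh.MUL/sll.ALU  dual

ISSUED = 4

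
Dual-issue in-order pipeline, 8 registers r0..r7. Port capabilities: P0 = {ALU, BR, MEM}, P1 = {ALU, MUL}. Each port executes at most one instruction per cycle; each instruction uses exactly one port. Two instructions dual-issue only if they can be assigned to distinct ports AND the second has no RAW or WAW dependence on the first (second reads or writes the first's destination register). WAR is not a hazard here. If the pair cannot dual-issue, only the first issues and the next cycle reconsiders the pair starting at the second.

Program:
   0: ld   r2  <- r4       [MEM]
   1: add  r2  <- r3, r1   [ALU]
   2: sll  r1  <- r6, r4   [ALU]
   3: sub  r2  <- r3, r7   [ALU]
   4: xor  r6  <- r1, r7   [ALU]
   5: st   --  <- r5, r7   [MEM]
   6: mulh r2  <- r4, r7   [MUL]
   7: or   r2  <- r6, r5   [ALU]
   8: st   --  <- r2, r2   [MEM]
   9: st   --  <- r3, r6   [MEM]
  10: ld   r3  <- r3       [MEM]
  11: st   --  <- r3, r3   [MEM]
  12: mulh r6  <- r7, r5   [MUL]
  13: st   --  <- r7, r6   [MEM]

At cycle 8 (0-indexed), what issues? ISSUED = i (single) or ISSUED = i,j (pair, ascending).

#0 head=0: ld.MEM i0 WAW r2
#1 head=1: add.ALU;sll.ALU i1/i2 dual
#2 head=3: sub.ALU;xor.ALU i3/i4 dual
#3 head=5: st.MEM;mulh.MUL i5/i6 dual
#4 head=7: or.ALU i7 RAW r2
#5 head=8: st.MEM i8 no-port MEM/MEM
#6 head=9: st.MEM i9 no-port MEM/MEM
#7 head=10: ld.MEM i10 no-port MEM/MEM
#8 head=11: st.MEM;mulh.MUL i11/i12 dual
#9 head=13: st.MEM i13 tail

ISSUED = 11,12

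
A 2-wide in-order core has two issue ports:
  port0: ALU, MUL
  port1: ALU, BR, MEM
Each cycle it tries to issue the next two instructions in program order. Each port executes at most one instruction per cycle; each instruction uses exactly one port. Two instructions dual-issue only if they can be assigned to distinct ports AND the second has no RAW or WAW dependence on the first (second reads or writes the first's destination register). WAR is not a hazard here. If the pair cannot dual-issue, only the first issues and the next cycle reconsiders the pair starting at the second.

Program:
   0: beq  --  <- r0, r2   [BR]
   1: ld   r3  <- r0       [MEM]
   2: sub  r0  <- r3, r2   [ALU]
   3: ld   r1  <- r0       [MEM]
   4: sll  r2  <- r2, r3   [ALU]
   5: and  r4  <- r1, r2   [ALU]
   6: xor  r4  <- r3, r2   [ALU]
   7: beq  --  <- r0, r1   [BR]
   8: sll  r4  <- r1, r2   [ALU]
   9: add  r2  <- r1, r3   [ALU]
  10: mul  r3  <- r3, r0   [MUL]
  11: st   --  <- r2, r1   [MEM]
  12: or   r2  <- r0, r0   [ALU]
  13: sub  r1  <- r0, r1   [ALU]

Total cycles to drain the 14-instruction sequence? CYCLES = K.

  cy0 -> i0 (beq) no-port BR/MEM
  cy1 -> i1 (ld) RAW r3
  cy2 -> i2 (sub) RAW r0
  cy3 -> i3&i4 (ld sll) 2-wide
  cy4 -> i5 (and) WAW r4
  cy5 -> i6&i7 (xor beq) 2-wide
  cy6 -> i8&i9 (sll add) 2-wide
  cy7 -> i10&i11 (mul st) 2-wide
  cy8 -> i12&i13 (or sub) 2-wide

CYCLES = 9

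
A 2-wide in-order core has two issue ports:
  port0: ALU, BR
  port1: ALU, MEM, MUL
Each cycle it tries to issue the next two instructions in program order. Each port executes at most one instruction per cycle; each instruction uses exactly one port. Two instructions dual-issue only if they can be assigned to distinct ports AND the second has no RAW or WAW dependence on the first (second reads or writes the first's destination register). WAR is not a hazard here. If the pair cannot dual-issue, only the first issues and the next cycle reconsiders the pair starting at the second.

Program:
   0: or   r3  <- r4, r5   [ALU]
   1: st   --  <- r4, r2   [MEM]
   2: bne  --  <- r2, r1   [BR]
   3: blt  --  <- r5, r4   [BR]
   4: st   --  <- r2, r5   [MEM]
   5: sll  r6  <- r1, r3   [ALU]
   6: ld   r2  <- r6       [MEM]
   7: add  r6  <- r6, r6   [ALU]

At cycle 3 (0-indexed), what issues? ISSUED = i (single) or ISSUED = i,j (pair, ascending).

#0 head=0: or st i0/i1 2-wide
#1 head=2: bne i2 no-port BR/BR
#2 head=3: blt st i3/i4 2-wide
#3 head=5: sll i5 RAW r6
#4 head=6: ld add i6/i7 2-wide

ISSUED = 5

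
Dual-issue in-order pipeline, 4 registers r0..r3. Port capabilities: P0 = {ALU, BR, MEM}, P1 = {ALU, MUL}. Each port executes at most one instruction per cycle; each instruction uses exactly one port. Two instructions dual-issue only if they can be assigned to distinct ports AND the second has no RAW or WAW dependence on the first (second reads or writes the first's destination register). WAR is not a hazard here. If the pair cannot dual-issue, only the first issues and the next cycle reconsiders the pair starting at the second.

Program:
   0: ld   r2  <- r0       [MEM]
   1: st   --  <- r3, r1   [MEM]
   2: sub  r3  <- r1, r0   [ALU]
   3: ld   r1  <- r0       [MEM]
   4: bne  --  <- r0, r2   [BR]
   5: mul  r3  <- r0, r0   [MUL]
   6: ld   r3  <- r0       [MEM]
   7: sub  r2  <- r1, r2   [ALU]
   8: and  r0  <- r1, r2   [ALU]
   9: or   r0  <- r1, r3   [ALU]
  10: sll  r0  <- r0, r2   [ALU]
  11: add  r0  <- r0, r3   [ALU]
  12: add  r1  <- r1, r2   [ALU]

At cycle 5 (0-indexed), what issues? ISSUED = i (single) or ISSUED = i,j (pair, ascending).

#0 head=0: ld.MEM i0 no-port MEM/MEM
#1 head=1: st.MEM+sub.ALU i1+i2 dual
#2 head=3: ld.MEM i3 no-port MEM/BR
#3 head=4: bne.BR+mul.MUL i4+i5 dual
#4 head=6: ld.MEM+sub.ALU i6+i7 dual
#5 head=8: and.ALU i8 WAW r0
#6 head=9: or.ALU i9 RAW+WAW r0
#7 head=10: sll.ALU i10 RAW+WAW r0
#8 head=11: add.ALU+add.ALU i11+i12 dual

ISSUED = 8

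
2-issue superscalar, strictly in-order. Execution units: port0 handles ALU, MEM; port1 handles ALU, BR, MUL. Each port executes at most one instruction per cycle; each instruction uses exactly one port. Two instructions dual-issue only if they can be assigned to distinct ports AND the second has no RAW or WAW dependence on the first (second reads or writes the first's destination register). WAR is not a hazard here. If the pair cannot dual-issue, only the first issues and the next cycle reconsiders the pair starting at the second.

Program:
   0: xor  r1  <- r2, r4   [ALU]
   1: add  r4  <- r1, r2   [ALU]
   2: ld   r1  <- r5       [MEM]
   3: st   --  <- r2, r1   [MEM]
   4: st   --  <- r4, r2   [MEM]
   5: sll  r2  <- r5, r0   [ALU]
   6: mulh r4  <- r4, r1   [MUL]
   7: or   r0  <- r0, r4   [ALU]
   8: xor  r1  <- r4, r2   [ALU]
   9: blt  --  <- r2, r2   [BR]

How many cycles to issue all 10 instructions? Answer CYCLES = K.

CYCLES = 7

t=0 i0:xor ; RAW r1
t=1 i1,i2:add+ld ; dual
t=2 i3:st ; no-port MEM/MEM
t=3 i4,i5:st+sll ; dual
t=4 i6:mulh ; RAW r4
t=5 i7,i8:or+xor ; dual
t=6 i9:blt ; tail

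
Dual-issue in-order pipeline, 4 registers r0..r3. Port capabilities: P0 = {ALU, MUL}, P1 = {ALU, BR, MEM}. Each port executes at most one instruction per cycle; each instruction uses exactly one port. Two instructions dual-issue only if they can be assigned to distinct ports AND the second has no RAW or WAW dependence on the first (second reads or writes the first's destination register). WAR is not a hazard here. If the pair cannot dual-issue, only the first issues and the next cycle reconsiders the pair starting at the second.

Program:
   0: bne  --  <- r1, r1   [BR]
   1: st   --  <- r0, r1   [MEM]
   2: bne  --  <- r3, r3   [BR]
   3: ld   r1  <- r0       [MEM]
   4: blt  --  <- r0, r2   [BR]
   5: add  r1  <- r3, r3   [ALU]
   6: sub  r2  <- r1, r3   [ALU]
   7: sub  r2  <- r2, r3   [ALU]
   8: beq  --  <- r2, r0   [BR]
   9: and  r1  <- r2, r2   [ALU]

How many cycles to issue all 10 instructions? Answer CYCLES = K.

CYCLES = 8

#0 head=0: bne i0 no-port BR/MEM
#1 head=1: st i1 no-port MEM/BR
#2 head=2: bne i2 no-port BR/MEM
#3 head=3: ld i3 no-port MEM/BR
#4 head=4: blt add i4/i5 dual
#5 head=6: sub i6 RAW+WAW r2
#6 head=7: sub i7 RAW r2
#7 head=8: beq and i8/i9 dual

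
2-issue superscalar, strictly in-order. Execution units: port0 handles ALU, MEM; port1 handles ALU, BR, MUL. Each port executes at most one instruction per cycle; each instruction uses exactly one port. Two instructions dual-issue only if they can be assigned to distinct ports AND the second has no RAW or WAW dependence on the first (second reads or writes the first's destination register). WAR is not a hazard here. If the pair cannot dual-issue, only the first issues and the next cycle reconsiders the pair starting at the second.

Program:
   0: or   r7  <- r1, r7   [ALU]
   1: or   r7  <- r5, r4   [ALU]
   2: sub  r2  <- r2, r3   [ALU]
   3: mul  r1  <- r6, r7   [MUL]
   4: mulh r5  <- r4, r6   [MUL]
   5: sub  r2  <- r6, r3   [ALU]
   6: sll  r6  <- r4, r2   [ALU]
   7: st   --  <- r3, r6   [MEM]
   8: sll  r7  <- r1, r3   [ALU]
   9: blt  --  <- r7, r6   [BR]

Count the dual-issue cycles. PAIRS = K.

PAIRS = 3

#0 head=0: or i0 WAW r7
#1 head=1: or+sub i1/i2 pair
#2 head=3: mul i3 no-port MUL/MUL
#3 head=4: mulh+sub i4/i5 pair
#4 head=6: sll i6 RAW r6
#5 head=7: st+sll i7/i8 pair
#6 head=9: blt i9 tail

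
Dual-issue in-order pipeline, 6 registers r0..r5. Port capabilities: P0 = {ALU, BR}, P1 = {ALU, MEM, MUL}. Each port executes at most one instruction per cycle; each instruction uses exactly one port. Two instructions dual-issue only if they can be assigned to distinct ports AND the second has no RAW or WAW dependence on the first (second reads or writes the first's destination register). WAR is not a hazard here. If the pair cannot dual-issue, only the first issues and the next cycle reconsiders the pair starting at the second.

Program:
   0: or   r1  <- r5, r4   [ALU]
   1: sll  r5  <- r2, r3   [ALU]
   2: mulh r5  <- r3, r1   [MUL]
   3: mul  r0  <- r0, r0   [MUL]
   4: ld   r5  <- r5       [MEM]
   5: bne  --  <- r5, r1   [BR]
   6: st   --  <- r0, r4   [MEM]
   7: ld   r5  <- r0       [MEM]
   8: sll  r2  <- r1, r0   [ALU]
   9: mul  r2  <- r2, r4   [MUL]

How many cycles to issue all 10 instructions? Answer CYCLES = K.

t=0 i0/i1:or/sll ; 2-wide
t=1 i2:mulh ; no-port MUL/MUL
t=2 i3:mul ; no-port MUL/MEM
t=3 i4:ld ; RAW r5
t=4 i5/i6:bne/st ; 2-wide
t=5 i7/i8:ld/sll ; 2-wide
t=6 i9:mul ; tail

CYCLES = 7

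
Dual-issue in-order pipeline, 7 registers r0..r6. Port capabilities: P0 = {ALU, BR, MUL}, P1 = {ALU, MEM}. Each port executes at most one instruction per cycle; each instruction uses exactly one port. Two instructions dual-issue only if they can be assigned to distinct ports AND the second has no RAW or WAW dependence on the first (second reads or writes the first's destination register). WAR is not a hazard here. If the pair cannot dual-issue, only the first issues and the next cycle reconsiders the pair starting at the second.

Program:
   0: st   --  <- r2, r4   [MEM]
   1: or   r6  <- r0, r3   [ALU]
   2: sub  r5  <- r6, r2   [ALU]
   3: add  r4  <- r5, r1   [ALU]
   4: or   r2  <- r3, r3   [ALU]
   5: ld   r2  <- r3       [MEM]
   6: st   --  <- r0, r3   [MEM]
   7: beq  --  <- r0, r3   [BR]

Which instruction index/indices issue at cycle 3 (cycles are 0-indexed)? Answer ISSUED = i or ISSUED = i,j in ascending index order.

[0] i0+i1  st/or  -- dual
[1] i2  sub  -- RAW r5
[2] i3+i4  add/or  -- dual
[3] i5  ld  -- no-port MEM/MEM
[4] i6+i7  st/beq  -- dual

ISSUED = 5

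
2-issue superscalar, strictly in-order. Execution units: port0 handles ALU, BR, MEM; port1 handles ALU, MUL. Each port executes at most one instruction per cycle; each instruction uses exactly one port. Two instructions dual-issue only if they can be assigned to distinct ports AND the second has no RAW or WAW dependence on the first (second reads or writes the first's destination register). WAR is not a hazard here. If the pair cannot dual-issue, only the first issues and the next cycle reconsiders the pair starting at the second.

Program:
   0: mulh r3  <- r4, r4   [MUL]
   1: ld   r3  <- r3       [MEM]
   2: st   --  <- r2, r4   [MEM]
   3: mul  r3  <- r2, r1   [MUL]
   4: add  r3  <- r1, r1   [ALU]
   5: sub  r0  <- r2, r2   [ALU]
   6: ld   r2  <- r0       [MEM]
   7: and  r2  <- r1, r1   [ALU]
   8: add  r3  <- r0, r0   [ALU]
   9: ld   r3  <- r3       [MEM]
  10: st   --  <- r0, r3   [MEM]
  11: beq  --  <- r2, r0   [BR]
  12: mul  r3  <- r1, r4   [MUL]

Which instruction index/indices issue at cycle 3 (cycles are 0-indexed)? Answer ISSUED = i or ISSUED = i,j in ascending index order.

c0: i0 mulh.MUL  RAW+WAW r3
c1: i1 ld.MEM  no-port MEM/MEM
c2: i2&i3 st.MEM+mul.MUL  pair
c3: i4&i5 add.ALU+sub.ALU  pair
c4: i6 ld.MEM  WAW r2
c5: i7&i8 and.ALU+add.ALU  pair
c6: i9 ld.MEM  no-port MEM/MEM
c7: i10 st.MEM  no-port MEM/BR
c8: i11&i12 beq.BR+mul.MUL  pair

ISSUED = 4,5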